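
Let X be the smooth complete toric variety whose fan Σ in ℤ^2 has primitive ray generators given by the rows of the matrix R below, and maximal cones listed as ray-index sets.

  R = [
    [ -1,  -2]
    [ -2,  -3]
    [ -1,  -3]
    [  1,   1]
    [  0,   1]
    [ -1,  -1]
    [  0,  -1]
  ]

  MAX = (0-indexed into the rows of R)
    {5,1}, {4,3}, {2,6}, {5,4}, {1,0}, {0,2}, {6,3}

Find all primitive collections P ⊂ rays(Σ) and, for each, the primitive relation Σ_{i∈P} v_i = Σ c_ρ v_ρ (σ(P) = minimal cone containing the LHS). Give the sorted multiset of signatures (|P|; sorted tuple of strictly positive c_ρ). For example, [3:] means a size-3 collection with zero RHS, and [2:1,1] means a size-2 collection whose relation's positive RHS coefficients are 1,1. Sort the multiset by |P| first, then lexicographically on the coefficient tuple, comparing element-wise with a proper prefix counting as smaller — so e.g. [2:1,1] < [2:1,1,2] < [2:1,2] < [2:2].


The 14 primitive collections of Σ (r=7, n=2):

  P={3,5}:  v_{3} + v_{5} = 0  →  sig = [2:]
  P={4,6}:  v_{4} + v_{6} = 0  →  sig = [2:]
  P={0,3}:  v_{0} + v_{3} = v_{6}  →  sig = [2:1]
  P={0,4}:  v_{0} + v_{4} = v_{5}  →  sig = [2:1]
  P={0,5}:  v_{0} + v_{5} = v_{1}  →  sig = [2:1]
  P={0,6}:  v_{0} + v_{6} = v_{2}  →  sig = [2:1]
  P={1,3}:  v_{1} + v_{3} = v_{0}  →  sig = [2:1]
  P={2,4}:  v_{2} + v_{4} = v_{0}  →  sig = [2:1]
  P={5,6}:  v_{5} + v_{6} = v_{0}  →  sig = [2:1]
  P={1,4}:  v_{1} + v_{4} = 2·v_{5}  →  sig = [2:2]
  P={1,6}:  v_{1} + v_{6} = 2·v_{0}  →  sig = [2:2]
  P={2,3}:  v_{2} + v_{3} = 2·v_{6}  →  sig = [2:2]
  P={2,5}:  v_{2} + v_{5} = 2·v_{0}  →  sig = [2:2]
  P={1,2}:  v_{1} + v_{2} = 3·v_{0}  →  sig = [2:3]

Sorted signature multiset PRS(X):
    |P|=2: 14 collections, coeffs (), (), (1), (1), (1), (1), (1), (1), (1), (2), (2), (2), (2), (3)


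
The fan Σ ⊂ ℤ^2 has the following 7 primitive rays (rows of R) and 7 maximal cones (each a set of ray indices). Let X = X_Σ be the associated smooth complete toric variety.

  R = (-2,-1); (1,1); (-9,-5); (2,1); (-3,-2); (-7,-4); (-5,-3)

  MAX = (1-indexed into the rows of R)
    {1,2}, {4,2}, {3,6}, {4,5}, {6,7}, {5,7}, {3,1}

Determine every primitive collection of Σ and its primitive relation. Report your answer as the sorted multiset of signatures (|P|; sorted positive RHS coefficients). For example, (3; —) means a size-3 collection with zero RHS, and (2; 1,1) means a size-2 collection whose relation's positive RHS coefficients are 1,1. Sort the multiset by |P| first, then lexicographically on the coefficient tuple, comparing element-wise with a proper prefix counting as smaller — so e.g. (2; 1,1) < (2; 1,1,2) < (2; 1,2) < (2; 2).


Δ(Σ) — 7 vertices, 14 min non-faces:

  P={1,4}:  v_{1} + v_{4} = 0  ⟹  sig = (2; —)
  P={1,5}:  v_{1} + v_{5} = v_{7}  ⟹  sig = (2; 1)
  P={1,6}:  v_{1} + v_{6} = v_{3}  ⟹  sig = (2; 1)
  P={1,7}:  v_{1} + v_{7} = v_{6}  ⟹  sig = (2; 1)
  P={2,5}:  v_{2} + v_{5} = v_{1}  ⟹  sig = (2; 1)
  P={3,4}:  v_{3} + v_{4} = v_{6}  ⟹  sig = (2; 1)
  P={4,6}:  v_{4} + v_{6} = v_{7}  ⟹  sig = (2; 1)
  P={4,7}:  v_{4} + v_{7} = v_{5}  ⟹  sig = (2; 1)
  P={3,5}:  v_{3} + v_{5} = v_{6} + v_{7}  ⟹  sig = (2; 1,1)
  P={2,7}:  v_{2} + v_{7} = 2·v_{1}  ⟹  sig = (2; 2)
  P={3,7}:  v_{3} + v_{7} = 2·v_{6}  ⟹  sig = (2; 2)
  P={5,6}:  v_{5} + v_{6} = 2·v_{7}  ⟹  sig = (2; 2)
  P={2,6}:  v_{2} + v_{6} = 3·v_{1}  ⟹  sig = (2; 3)
  P={2,3}:  v_{2} + v_{3} = 4·v_{1}  ⟹  sig = (2; 4)

so the primitive-relation signature multiset is
    |P|=2: 14 collections, coeffs (), (1), (1), (1), (1), (1), (1), (1), (1,1), (2), (2), (2), (3), (4)


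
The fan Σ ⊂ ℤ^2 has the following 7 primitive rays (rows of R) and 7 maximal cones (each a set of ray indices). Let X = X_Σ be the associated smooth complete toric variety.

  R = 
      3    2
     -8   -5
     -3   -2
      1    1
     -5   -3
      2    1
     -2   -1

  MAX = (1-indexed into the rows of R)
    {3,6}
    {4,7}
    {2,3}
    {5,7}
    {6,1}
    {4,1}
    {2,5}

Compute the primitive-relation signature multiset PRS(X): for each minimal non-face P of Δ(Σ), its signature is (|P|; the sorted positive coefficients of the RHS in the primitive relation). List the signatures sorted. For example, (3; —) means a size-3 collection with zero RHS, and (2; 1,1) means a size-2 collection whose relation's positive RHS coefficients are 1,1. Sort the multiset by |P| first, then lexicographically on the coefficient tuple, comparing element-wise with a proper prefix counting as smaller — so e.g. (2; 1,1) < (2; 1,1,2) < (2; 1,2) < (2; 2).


Primitive collections (14):

  {1,3}:  v_{1} + v_{3} = 0 — sig = (2; —)
  {6,7}:  v_{6} + v_{7} = 0 — sig = (2; —)
  {1,2}:  v_{1} + v_{2} = v_{5} — sig = (2; 1)
  {1,5}:  v_{1} + v_{5} = v_{7} — sig = (2; 1)
  {1,7}:  v_{1} + v_{7} = v_{4} — sig = (2; 1)
  {3,4}:  v_{3} + v_{4} = v_{7} — sig = (2; 1)
  {3,5}:  v_{3} + v_{5} = v_{2} — sig = (2; 1)
  {3,7}:  v_{3} + v_{7} = v_{5} — sig = (2; 1)
  {4,6}:  v_{4} + v_{6} = v_{1} — sig = (2; 1)
  {5,6}:  v_{5} + v_{6} = v_{3} — sig = (2; 1)
  {2,4}:  v_{2} + v_{4} = v_{5} + v_{7} — sig = (2; 1,1)
  {2,6}:  v_{2} + v_{6} = 2·v_{3} — sig = (2; 2)
  {2,7}:  v_{2} + v_{7} = 2·v_{5} — sig = (2; 2)
  {4,5}:  v_{4} + v_{5} = 2·v_{7} — sig = (2; 2)

Hence PRS(X_Σ) =
{ (2; —) ×2,  (2; 1) ×8,  (2; 1,1),  (2; 2) ×3 }


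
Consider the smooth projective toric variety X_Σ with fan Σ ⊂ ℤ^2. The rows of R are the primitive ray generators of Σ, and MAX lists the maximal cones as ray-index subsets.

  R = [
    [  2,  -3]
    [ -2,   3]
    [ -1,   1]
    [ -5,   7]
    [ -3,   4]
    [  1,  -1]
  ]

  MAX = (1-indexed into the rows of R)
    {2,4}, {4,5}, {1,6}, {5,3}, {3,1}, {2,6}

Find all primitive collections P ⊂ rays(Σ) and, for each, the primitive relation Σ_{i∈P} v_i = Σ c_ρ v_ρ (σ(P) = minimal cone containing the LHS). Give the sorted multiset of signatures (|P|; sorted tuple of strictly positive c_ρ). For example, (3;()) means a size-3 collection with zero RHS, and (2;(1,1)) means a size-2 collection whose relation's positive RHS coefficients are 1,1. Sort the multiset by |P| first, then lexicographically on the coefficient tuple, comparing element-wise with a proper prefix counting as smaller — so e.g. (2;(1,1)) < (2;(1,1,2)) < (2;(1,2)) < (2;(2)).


Primitive collections (9):

  • {1,2}:  v_{1} + v_{2} = 0 ; sig = (2;())
  • {3,6}:  v_{3} + v_{6} = 0 ; sig = (2;())
  • {1,4}:  v_{1} + v_{4} = v_{5} ; sig = (2;(1))
  • {1,5}:  v_{1} + v_{5} = v_{3} ; sig = (2;(1))
  • {2,3}:  v_{2} + v_{3} = v_{5} ; sig = (2;(1))
  • {2,5}:  v_{2} + v_{5} = v_{4} ; sig = (2;(1))
  • {5,6}:  v_{5} + v_{6} = v_{2} ; sig = (2;(1))
  • {3,4}:  v_{3} + v_{4} = 2·v_{5} ; sig = (2;(2))
  • {4,6}:  v_{4} + v_{6} = 2·v_{2} ; sig = (2;(2))

Sorted signature multiset PRS(X):
{ (2;()) ×2,  (2;(1)) ×5,  (2;(2)) ×2 }


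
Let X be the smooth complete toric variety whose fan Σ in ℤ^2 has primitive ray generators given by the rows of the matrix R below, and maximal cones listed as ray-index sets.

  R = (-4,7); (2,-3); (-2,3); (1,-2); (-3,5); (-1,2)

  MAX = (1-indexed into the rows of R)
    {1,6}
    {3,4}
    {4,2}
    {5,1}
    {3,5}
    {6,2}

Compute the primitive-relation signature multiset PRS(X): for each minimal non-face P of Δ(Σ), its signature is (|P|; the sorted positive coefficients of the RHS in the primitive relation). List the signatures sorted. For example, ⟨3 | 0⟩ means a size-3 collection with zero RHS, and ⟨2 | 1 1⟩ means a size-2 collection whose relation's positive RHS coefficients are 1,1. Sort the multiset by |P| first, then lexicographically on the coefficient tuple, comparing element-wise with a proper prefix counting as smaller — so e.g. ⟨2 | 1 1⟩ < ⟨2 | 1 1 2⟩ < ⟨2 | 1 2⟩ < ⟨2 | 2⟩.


Primitive collections (9):

  • {2,3}:  v_{2} + v_{3} = 0  ⇒ sig = ⟨2 | 0⟩
  • {4,6}:  v_{4} + v_{6} = 0  ⇒ sig = ⟨2 | 0⟩
  • {1,4}:  v_{1} + v_{4} = v_{5}  ⇒ sig = ⟨2 | 1⟩
  • {2,5}:  v_{2} + v_{5} = v_{6}  ⇒ sig = ⟨2 | 1⟩
  • {3,6}:  v_{3} + v_{6} = v_{5}  ⇒ sig = ⟨2 | 1⟩
  • {4,5}:  v_{4} + v_{5} = v_{3}  ⇒ sig = ⟨2 | 1⟩
  • {5,6}:  v_{5} + v_{6} = v_{1}  ⇒ sig = ⟨2 | 1⟩
  • {1,2}:  v_{1} + v_{2} = 2·v_{6}  ⇒ sig = ⟨2 | 2⟩
  • {1,3}:  v_{1} + v_{3} = 2·v_{5}  ⇒ sig = ⟨2 | 2⟩

Sorted signature multiset PRS(X):
    |P|=2: 9 collections, coeffs (), (), (1), (1), (1), (1), (1), (2), (2)


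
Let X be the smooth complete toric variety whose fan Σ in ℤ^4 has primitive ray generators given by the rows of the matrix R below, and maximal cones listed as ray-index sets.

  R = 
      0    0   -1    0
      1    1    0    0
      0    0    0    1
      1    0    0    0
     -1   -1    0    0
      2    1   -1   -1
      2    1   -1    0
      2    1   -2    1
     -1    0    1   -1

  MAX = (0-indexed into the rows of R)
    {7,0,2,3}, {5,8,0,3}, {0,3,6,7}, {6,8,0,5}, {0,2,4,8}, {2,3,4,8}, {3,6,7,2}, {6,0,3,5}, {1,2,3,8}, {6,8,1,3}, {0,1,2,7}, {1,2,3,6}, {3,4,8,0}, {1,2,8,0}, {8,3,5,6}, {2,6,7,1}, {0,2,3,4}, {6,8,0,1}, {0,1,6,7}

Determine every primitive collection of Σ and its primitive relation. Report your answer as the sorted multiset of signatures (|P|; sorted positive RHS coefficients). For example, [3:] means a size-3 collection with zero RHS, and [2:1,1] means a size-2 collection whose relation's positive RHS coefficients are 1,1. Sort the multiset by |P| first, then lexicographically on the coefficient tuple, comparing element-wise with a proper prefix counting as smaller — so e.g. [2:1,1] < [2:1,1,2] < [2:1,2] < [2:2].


14 minimal non-faces of Δ(Σ) (on 9 rays):

  • {1,4}:  v_{1} + v_{4} = 0  so sig = [2:]
  • {2,5}:  v_{2} + v_{5} = v_{6}  so sig = [2:1]
  • {4,6}:  v_{4} + v_{6} = v_{0} + v_{3}  so sig = [2:1,1]
  • {7,8}:  v_{7} + v_{8} = v_{0} + v_{1}  so sig = [2:1,1]
  • {4,7}:  v_{4} + v_{7} = 2·v_{0} + v_{2} + v_{3}  so sig = [2:1,1,2]
  • {1,5}:  v_{1} + v_{5} = 2·v_{6} + v_{8}  so sig = [2:1,2]
  • {5,7}:  v_{5} + v_{7} = v_{0} + 2·v_{6}  so sig = [2:1,2]
  • {4,5}:  v_{4} + v_{5} = 2·v_{0} + 2·v_{3} + v_{8}  so sig = [2:1,2,2]
  • {0,1,3}:  v_{0} + v_{1} + v_{3} = v_{6}  so sig = [3:1]
  • {0,2,6}:  v_{0} + v_{2} + v_{6} = v_{7}  so sig = [3:1]
  • {2,6,8}:  v_{2} + v_{6} + v_{8} = v_{1}  so sig = [3:1]
  • {1,3,7}:  v_{1} + v_{3} + v_{7} = v_{2} + 2·v_{6}  so sig = [3:1,2]
  • {0,2,3,8}:  v_{0} + v_{2} + v_{3} + v_{8} = 0  so sig = [4:]
  • {0,3,6,8}:  v_{0} + v_{3} + v_{6} + v_{8} = v_{5}  so sig = [4:1]

so the primitive-relation signature multiset is
    [2:]
    [2:1]
    [2:1,1]
    [2:1,1]
    [2:1,1,2]
    [2:1,2]
    [2:1,2]
    [2:1,2,2]
    [3:1]
    [3:1]
    [3:1]
    [3:1,2]
    [4:]
    [4:1]


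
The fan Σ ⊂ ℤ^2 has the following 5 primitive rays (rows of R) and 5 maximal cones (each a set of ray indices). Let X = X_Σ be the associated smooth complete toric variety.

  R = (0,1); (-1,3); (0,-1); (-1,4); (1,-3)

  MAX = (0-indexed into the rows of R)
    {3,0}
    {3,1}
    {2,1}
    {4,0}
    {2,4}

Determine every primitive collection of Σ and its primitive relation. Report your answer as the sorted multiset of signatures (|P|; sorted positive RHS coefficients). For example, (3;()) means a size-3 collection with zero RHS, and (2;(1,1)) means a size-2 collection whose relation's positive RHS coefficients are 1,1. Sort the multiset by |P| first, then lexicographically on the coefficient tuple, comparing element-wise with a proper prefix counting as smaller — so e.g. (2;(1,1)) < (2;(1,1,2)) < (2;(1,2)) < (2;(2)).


5 minimal non-faces of Δ(Σ) (on 5 rays):

  P = {0,2}:  v_{0} + v_{2} = 0 ; sig = (2;())
  P = {1,4}:  v_{1} + v_{4} = 0 ; sig = (2;())
  P = {0,1}:  v_{0} + v_{1} = v_{3} ; sig = (2;(1))
  P = {2,3}:  v_{2} + v_{3} = v_{1} ; sig = (2;(1))
  P = {3,4}:  v_{3} + v_{4} = v_{0} ; sig = (2;(1))

Hence PRS(X_Σ) =
    (2;())
    (2;())
    (2;(1))
    (2;(1))
    (2;(1))


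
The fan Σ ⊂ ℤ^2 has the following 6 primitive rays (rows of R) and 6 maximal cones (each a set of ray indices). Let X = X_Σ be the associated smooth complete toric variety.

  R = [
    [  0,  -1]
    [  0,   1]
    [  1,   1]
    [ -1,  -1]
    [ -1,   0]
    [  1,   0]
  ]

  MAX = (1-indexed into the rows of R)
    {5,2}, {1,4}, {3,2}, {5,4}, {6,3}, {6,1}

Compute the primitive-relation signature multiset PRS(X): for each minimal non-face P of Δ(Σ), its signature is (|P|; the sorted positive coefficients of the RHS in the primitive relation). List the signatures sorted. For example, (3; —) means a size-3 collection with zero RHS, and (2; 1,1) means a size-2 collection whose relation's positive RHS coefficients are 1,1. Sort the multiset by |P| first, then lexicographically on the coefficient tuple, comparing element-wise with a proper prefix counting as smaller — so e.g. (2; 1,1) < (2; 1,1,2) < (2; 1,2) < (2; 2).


Σ has 9 primitive collections:

  • {1,2}:  v_{1} + v_{2} = 0 ; sig = (2; —)
  • {3,4}:  v_{3} + v_{4} = 0 ; sig = (2; —)
  • {5,6}:  v_{5} + v_{6} = 0 ; sig = (2; —)
  • {1,3}:  v_{1} + v_{3} = v_{6} ; sig = (2; 1)
  • {1,5}:  v_{1} + v_{5} = v_{4} ; sig = (2; 1)
  • {2,4}:  v_{2} + v_{4} = v_{5} ; sig = (2; 1)
  • {2,6}:  v_{2} + v_{6} = v_{3} ; sig = (2; 1)
  • {3,5}:  v_{3} + v_{5} = v_{2} ; sig = (2; 1)
  • {4,6}:  v_{4} + v_{6} = v_{1} ; sig = (2; 1)

Signatures (|P|; sorted positive RHS coefficients), sorted:
{ (2; —) ×3,  (2; 1) ×6 }


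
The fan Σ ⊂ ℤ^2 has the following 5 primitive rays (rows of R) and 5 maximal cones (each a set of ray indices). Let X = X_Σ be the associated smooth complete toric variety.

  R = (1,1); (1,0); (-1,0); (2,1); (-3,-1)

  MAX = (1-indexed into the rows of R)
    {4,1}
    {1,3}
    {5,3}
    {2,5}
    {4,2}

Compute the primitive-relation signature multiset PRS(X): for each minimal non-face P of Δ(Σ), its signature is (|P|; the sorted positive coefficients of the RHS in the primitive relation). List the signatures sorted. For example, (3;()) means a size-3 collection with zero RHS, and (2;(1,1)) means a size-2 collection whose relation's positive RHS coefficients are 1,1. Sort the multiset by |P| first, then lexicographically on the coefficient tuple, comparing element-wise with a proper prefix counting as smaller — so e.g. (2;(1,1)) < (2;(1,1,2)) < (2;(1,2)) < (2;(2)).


Δ(Σ) — 5 vertices, 5 min non-faces:

  P = {2,3}:  v_{2} + v_{3} = 0  ⇒ sig = (2;())
  P = {1,2}:  v_{1} + v_{2} = v_{4}  ⇒ sig = (2;(1))
  P = {3,4}:  v_{3} + v_{4} = v_{1}  ⇒ sig = (2;(1))
  P = {4,5}:  v_{4} + v_{5} = v_{3}  ⇒ sig = (2;(1))
  P = {1,5}:  v_{1} + v_{5} = 2·v_{3}  ⇒ sig = (2;(2))

Sorted signature multiset PRS(X):
    (2;())
    (2;(1))
    (2;(1))
    (2;(1))
    (2;(2))


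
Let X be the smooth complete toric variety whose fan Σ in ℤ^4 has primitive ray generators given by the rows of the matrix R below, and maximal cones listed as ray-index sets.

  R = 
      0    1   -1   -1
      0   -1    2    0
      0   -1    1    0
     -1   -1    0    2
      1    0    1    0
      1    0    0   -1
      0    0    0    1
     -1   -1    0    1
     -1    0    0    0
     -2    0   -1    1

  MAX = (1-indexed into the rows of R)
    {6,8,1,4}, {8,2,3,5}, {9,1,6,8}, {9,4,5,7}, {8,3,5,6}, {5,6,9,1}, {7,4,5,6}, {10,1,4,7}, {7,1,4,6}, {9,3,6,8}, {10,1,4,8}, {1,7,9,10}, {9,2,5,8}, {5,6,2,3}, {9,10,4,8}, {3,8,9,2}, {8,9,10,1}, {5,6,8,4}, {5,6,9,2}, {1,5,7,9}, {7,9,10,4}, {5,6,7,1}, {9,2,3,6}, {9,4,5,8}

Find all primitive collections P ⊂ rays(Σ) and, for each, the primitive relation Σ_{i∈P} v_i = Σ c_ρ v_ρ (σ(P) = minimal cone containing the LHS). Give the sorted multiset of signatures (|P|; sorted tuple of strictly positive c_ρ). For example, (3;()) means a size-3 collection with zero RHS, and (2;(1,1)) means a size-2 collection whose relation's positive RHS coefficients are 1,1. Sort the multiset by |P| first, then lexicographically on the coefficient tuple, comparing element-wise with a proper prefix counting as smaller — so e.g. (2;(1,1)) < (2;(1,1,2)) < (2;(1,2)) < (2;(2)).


The 19 primitive collections of Σ (r=10, n=4):

  • {7,8}:  v_{7} + v_{8} = v_{4}  ⇒ sig = (2;(1))
  • {1,3}:  v_{1} + v_{3} = v_{6} + v_{9}  ⇒ sig = (2;(1,1))
  • {3,7}:  v_{3} + v_{7} = v_{5} + v_{8}  ⇒ sig = (2;(1,1))
  • {3,10}:  v_{3} + v_{10} = v_{8} + v_{9}  ⇒ sig = (2;(1,1))
  • {5,10}:  v_{5} + v_{10} = v_{7} + v_{9}  ⇒ sig = (2;(1,1))
  • {6,10}:  v_{6} + v_{10} = v_{1} + v_{8}  ⇒ sig = (2;(1,1))
  • {1,2}:  v_{1} + v_{2} = v_{5} + v_{6} + 2·v_{9}  ⇒ sig = (2;(1,1,2))
  • {2,7}:  v_{2} + v_{7} = 2·v_{5} + v_{8} + v_{9}  ⇒ sig = (2;(1,1,2))
  • {2,10}:  v_{2} + v_{10} = v_{5} + v_{8} + 2·v_{9}  ⇒ sig = (2;(1,1,2))
  • {3,4}:  v_{3} + v_{4} = v_{5} + 2·v_{8}  ⇒ sig = (2;(1,2))
  • {2,4}:  v_{2} + v_{4} = 2·v_{5} + 2·v_{8} + v_{9}  ⇒ sig = (2;(1,2,2))
  • {1,5,8}:  v_{1} + v_{5} + v_{8} = 0  ⇒ sig = (3;())
  • {6,7,9}:  v_{6} + v_{7} + v_{9} = 0  ⇒ sig = (3;())
  • {1,4,5}:  v_{1} + v_{4} + v_{5} = v_{7}  ⇒ sig = (3;(1))
  • {1,4,9}:  v_{1} + v_{4} + v_{9} = v_{10}  ⇒ sig = (3;(1))
  • {3,5,9}:  v_{3} + v_{5} + v_{9} = v_{2}  ⇒ sig = (3;(1))
  • {4,6,9}:  v_{4} + v_{6} + v_{9} = v_{8}  ⇒ sig = (3;(1))
  • {2,6,8}:  v_{2} + v_{6} + v_{8} = 2·v_{3}  ⇒ sig = (3;(2))
  • {5,6,8,9}:  v_{5} + v_{6} + v_{8} + v_{9} = v_{3}  ⇒ sig = (4;(1))

so the primitive-relation signature multiset is
    |P|=2: 11 collections, coeffs (1), (1,1), (1,1), (1,1), (1,1), (1,1), (1,1,2), (1,1,2), (1,1,2), (1,2), (1,2,2)
    |P|=3: 7 collections, coeffs (), (), (1), (1), (1), (1), (2)
    |P|=4: 1 collection, coeffs (1)


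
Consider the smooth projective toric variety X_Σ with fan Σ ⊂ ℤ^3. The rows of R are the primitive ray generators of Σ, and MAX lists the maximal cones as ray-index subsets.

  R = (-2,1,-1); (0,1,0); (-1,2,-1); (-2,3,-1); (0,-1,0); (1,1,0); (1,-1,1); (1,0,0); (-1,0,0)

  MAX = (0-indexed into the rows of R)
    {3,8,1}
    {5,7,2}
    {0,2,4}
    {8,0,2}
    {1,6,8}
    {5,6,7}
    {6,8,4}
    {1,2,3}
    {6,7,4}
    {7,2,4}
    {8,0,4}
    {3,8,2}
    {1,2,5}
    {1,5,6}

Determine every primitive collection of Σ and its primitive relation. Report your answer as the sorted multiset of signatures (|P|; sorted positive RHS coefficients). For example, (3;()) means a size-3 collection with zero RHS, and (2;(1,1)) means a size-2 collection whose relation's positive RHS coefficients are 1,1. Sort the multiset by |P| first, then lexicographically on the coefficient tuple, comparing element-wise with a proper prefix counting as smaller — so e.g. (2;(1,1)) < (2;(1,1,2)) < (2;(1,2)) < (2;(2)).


|primitive collections| = 17. Relations:

  P = {1,4}:  v_{1} + v_{4} = 0 ; sig = (2;())
  P = {7,8}:  v_{7} + v_{8} = 0 ; sig = (2;())
  P = {0,5}:  v_{0} + v_{5} = v_{2} ; sig = (2;(1))
  P = {0,6}:  v_{0} + v_{6} = v_{8} ; sig = (2;(1))
  P = {1,7}:  v_{1} + v_{7} = v_{5} ; sig = (2;(1))
  P = {2,6}:  v_{2} + v_{6} = v_{1} ; sig = (2;(1))
  P = {4,5}:  v_{4} + v_{5} = v_{7} ; sig = (2;(1))
  P = {5,8}:  v_{5} + v_{8} = v_{1} ; sig = (2;(1))
  P = {0,1}:  v_{0} + v_{1} = v_{2} + v_{8} ; sig = (2;(1,1))
  P = {0,7}:  v_{0} + v_{7} = v_{2} + v_{4} ; sig = (2;(1,1))
  P = {3,4}:  v_{3} + v_{4} = v_{2} + v_{8} ; sig = (2;(1,1))
  P = {3,7}:  v_{3} + v_{7} = v_{1} + v_{2} ; sig = (2;(1,1))
  P = {3,5}:  v_{3} + v_{5} = 2·v_{1} + v_{2} ; sig = (2;(1,2))
  P = {3,6}:  v_{3} + v_{6} = 2·v_{1} + v_{8} ; sig = (2;(1,2))
  P = {0,3}:  v_{0} + v_{3} = 2·v_{2} + 2·v_{8} ; sig = (2;(2,2))
  P = {1,2,8}:  v_{1} + v_{2} + v_{8} = v_{3} ; sig = (3;(1))
  P = {2,4,8}:  v_{2} + v_{4} + v_{8} = v_{0} ; sig = (3;(1))

so the primitive-relation signature multiset is
    |P|=2: 15 collections, coeffs (), (), (1), (1), (1), (1), (1), (1), (1,1), (1,1), (1,1), (1,1), (1,2), (1,2), (2,2)
    |P|=3: 2 collections, coeffs (1), (1)


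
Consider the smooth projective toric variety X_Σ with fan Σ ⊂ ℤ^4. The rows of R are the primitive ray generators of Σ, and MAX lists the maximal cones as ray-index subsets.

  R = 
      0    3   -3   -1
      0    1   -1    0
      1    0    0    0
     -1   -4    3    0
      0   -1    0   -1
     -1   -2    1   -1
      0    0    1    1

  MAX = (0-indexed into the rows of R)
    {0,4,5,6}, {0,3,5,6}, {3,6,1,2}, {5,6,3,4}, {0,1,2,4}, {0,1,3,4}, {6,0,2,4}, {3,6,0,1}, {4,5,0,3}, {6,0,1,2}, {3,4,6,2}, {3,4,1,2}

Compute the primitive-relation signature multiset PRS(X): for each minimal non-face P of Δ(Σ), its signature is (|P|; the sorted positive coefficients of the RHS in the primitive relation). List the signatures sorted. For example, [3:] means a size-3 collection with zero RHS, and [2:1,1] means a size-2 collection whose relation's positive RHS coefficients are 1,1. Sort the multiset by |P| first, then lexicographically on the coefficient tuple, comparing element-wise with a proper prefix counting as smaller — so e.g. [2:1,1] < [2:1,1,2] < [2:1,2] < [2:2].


Minimal non-faces — 5 found among 7 rays, 12 max cones:

  P = {1,5}:  v_{1} + v_{5} = v_{0} + v_{3} — sig = [2:1,1]
  P = {2,5}:  v_{2} + v_{5} = 2·v_{4} + v_{6} — sig = [2:1,2]
  P = {1,4,6}:  v_{1} + v_{4} + v_{6} = 0 — sig = [3:]
  P = {0,2,3}:  v_{0} + v_{2} + v_{3} = v_{4} — sig = [3:1]
  P = {0,3,4,6}:  v_{0} + v_{3} + v_{4} + v_{6} = v_{5} — sig = [4:1]

Sorted signature multiset PRS(X):
    [2:1,1]
    [2:1,2]
    [3:]
    [3:1]
    [4:1]


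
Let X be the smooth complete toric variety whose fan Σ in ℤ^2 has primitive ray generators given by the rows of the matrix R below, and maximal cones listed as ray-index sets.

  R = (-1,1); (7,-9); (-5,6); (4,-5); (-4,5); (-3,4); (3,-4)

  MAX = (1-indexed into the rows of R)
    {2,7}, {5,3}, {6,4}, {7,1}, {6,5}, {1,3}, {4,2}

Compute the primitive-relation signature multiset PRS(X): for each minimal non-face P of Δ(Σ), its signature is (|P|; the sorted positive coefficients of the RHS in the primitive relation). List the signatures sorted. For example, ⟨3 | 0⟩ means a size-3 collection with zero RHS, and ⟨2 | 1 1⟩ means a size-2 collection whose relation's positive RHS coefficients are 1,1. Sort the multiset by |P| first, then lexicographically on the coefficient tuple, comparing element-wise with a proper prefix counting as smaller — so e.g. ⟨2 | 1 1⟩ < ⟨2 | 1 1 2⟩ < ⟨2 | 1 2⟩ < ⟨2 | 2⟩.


Minimal non-faces — 14 found among 7 rays, 7 max cones:

  {4,5}:  v_{4} + v_{5} = 0 ; sig = ⟨2 | 0⟩
  {6,7}:  v_{6} + v_{7} = 0 ; sig = ⟨2 | 0⟩
  {1,4}:  v_{1} + v_{4} = v_{7} ; sig = ⟨2 | 1⟩
  {1,5}:  v_{1} + v_{5} = v_{3} ; sig = ⟨2 | 1⟩
  {1,6}:  v_{1} + v_{6} = v_{5} ; sig = ⟨2 | 1⟩
  {2,5}:  v_{2} + v_{5} = v_{7} ; sig = ⟨2 | 1⟩
  {2,6}:  v_{2} + v_{6} = v_{4} ; sig = ⟨2 | 1⟩
  {3,4}:  v_{3} + v_{4} = v_{1} ; sig = ⟨2 | 1⟩
  {4,7}:  v_{4} + v_{7} = v_{2} ; sig = ⟨2 | 1⟩
  {5,7}:  v_{5} + v_{7} = v_{1} ; sig = ⟨2 | 1⟩
  {2,3}:  v_{2} + v_{3} = v_{1} + v_{7} ; sig = ⟨2 | 1 1⟩
  {1,2}:  v_{1} + v_{2} = 2·v_{7} ; sig = ⟨2 | 2⟩
  {3,6}:  v_{3} + v_{6} = 2·v_{5} ; sig = ⟨2 | 2⟩
  {3,7}:  v_{3} + v_{7} = 2·v_{1} ; sig = ⟨2 | 2⟩

so the primitive-relation signature multiset is
[⟨2 | 0⟩, ⟨2 | 0⟩, ⟨2 | 1⟩, ⟨2 | 1⟩, ⟨2 | 1⟩, ⟨2 | 1⟩, ⟨2 | 1⟩, ⟨2 | 1⟩, ⟨2 | 1⟩, ⟨2 | 1⟩, ⟨2 | 1 1⟩, ⟨2 | 2⟩, ⟨2 | 2⟩, ⟨2 | 2⟩]


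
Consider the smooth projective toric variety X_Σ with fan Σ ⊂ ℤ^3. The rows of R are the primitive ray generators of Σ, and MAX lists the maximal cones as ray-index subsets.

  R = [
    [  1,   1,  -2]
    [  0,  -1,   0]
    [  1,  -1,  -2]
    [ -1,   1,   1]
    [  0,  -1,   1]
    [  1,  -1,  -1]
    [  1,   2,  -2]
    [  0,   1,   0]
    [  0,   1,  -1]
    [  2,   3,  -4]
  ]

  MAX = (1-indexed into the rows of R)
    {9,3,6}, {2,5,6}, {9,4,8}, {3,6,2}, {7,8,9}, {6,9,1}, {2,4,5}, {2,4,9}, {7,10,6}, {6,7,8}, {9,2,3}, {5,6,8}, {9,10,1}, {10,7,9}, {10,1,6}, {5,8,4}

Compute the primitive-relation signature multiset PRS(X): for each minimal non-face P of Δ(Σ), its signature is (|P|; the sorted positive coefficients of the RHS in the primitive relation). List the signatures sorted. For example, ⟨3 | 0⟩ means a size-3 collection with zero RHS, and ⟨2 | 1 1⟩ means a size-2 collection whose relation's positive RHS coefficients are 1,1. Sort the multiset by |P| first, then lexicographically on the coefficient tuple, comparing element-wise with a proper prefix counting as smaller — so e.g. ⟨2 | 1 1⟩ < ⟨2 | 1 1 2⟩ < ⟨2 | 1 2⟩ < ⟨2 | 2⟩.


Σ has 25 primitive collections:

  {2,8}:  v_{2} + v_{8} = 0 — sig = ⟨2 | 0⟩
  {4,6}:  v_{4} + v_{6} = 0 — sig = ⟨2 | 0⟩
  {5,9}:  v_{5} + v_{9} = 0 — sig = ⟨2 | 0⟩
  {1,7}:  v_{1} + v_{7} = v_{10} — sig = ⟨2 | 1⟩
  {1,8}:  v_{1} + v_{8} = v_{7} — sig = ⟨2 | 1⟩
  {2,7}:  v_{2} + v_{7} = v_{1} — sig = ⟨2 | 1⟩
  {1,2}:  v_{1} + v_{2} = v_{6} + v_{9} — sig = ⟨2 | 1 1⟩
  {1,4}:  v_{1} + v_{4} = v_{8} + v_{9} — sig = ⟨2 | 1 1⟩
  {1,5}:  v_{1} + v_{5} = v_{6} + v_{8} — sig = ⟨2 | 1 1⟩
  {3,4}:  v_{3} + v_{4} = v_{2} + v_{9} — sig = ⟨2 | 1 1⟩
  {3,5}:  v_{3} + v_{5} = v_{2} + v_{6} — sig = ⟨2 | 1 1⟩
  {3,8}:  v_{3} + v_{8} = v_{6} + v_{9} — sig = ⟨2 | 1 1⟩
  {3,7}:  v_{3} + v_{7} = v_{1} + v_{6} + v_{9} — sig = ⟨2 | 1 1 1⟩
  {4,10}:  v_{4} + v_{10} = v_{7} + v_{8} + v_{9} — sig = ⟨2 | 1 1 1⟩
  {5,10}:  v_{5} + v_{10} = v_{6} + v_{7} + v_{8} — sig = ⟨2 | 1 1 1⟩
  {3,10}:  v_{3} + v_{10} = 2·v_{1} + v_{6} + v_{9} — sig = ⟨2 | 1 1 2⟩
  {4,7}:  v_{4} + v_{7} = 2·v_{8} + v_{9} — sig = ⟨2 | 1 2⟩
  {5,7}:  v_{5} + v_{7} = v_{6} + 2·v_{8} — sig = ⟨2 | 1 2⟩
  {2,10}:  v_{2} + v_{10} = 2·v_{1} — sig = ⟨2 | 2⟩
  {8,10}:  v_{8} + v_{10} = 2·v_{7} — sig = ⟨2 | 2⟩
  {1,3}:  v_{1} + v_{3} = 2·v_{6} + 2·v_{9} — sig = ⟨2 | 2 2⟩
  {2,6,9}:  v_{2} + v_{6} + v_{9} = v_{3} — sig = ⟨3 | 1⟩
  {6,8,9}:  v_{6} + v_{8} + v_{9} = v_{1} — sig = ⟨3 | 1⟩
  {6,7,9}:  v_{6} + v_{7} + v_{9} = 2·v_{1} — sig = ⟨3 | 2⟩
  {6,9,10}:  v_{6} + v_{9} + v_{10} = 3·v_{1} — sig = ⟨3 | 3⟩

Signatures (|P|; sorted positive RHS coefficients), sorted:
    ⟨2 | 0⟩
    ⟨2 | 0⟩
    ⟨2 | 0⟩
    ⟨2 | 1⟩
    ⟨2 | 1⟩
    ⟨2 | 1⟩
    ⟨2 | 1 1⟩
    ⟨2 | 1 1⟩
    ⟨2 | 1 1⟩
    ⟨2 | 1 1⟩
    ⟨2 | 1 1⟩
    ⟨2 | 1 1⟩
    ⟨2 | 1 1 1⟩
    ⟨2 | 1 1 1⟩
    ⟨2 | 1 1 1⟩
    ⟨2 | 1 1 2⟩
    ⟨2 | 1 2⟩
    ⟨2 | 1 2⟩
    ⟨2 | 2⟩
    ⟨2 | 2⟩
    ⟨2 | 2 2⟩
    ⟨3 | 1⟩
    ⟨3 | 1⟩
    ⟨3 | 2⟩
    ⟨3 | 3⟩


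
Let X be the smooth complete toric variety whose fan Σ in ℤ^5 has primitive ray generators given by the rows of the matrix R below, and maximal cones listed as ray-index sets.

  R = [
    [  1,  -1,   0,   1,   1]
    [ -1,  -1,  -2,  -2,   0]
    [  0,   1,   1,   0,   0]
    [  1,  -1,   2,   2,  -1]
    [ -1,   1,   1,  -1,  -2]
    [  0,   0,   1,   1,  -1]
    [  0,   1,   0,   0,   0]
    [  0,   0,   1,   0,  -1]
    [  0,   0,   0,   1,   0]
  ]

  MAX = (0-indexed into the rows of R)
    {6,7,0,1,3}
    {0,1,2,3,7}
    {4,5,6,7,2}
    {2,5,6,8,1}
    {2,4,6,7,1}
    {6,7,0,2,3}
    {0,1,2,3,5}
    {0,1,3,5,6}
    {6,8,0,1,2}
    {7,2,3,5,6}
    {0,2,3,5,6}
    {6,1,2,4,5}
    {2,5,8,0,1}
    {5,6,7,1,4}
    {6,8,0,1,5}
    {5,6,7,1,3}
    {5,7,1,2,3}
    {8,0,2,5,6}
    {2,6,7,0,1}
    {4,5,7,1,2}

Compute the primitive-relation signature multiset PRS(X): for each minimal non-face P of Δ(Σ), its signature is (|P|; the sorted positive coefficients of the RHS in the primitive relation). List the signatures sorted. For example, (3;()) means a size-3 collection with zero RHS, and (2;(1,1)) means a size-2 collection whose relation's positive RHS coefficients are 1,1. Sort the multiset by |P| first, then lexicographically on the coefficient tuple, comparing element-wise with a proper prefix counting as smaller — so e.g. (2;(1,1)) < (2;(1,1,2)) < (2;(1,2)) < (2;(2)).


Σ has 9 primitive collections:

  P={0,4}:  v_{0} + v_{4} = v_{7}  ⇒ sig = (2;(1))
  P={7,8}:  v_{7} + v_{8} = v_{5}  ⇒ sig = (2;(1))
  P={4,8}:  v_{4} + v_{8} = v_{1} + v_{2} + 2·v_{5} + v_{6}  ⇒ sig = (2;(1,1,1,2))
  P={3,4}:  v_{3} + v_{4} = v_{5} + 2·v_{7}  ⇒ sig = (2;(1,2))
  P={3,8}:  v_{3} + v_{8} = v_{0} + 2·v_{5}  ⇒ sig = (2;(1,2))
  P={0,5,7}:  v_{0} + v_{5} + v_{7} = v_{3}  ⇒ sig = (3;(1))
  P={1,2,3,6}:  v_{1} + v_{2} + v_{3} + v_{6} = v_{7}  ⇒ sig = (4;(1))
  P={0,1,2,5,6}:  v_{0} + v_{1} + v_{2} + v_{5} + v_{6} = 0  ⇒ sig = (5;())
  P={1,2,5,6,7}:  v_{1} + v_{2} + v_{5} + v_{6} + v_{7} = v_{4}  ⇒ sig = (5;(1))

Hence PRS(X_Σ) =
    |P|=2: 5 collections, coeffs (1), (1), (1,1,1,2), (1,2), (1,2)
    |P|=3: 1 collection, coeffs (1)
    |P|=4: 1 collection, coeffs (1)
    |P|=5: 2 collections, coeffs (), (1)


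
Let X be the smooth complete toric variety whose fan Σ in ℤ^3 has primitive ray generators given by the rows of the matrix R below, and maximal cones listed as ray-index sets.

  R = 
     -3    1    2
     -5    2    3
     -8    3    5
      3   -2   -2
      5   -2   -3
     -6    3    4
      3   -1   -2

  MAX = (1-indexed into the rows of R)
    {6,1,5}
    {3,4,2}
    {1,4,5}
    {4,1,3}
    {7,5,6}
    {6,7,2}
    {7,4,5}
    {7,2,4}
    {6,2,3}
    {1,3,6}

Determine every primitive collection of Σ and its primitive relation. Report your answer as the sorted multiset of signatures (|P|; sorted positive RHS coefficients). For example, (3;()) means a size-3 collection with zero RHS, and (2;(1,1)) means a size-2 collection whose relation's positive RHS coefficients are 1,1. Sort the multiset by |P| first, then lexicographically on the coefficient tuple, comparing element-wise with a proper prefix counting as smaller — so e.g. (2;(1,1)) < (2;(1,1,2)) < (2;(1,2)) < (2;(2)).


|primitive collections| = 6. Relations:

  • {1,7}:  v_{1} + v_{7} = 0  →  sig = (2;())
  • {2,5}:  v_{2} + v_{5} = 0  →  sig = (2;())
  • {1,2}:  v_{1} + v_{2} = v_{3}  →  sig = (2;(1))
  • {3,5}:  v_{3} + v_{5} = v_{1}  →  sig = (2;(1))
  • {3,7}:  v_{3} + v_{7} = v_{2}  →  sig = (2;(1))
  • {4,6}:  v_{4} + v_{6} = v_{1}  →  sig = (2;(1))

Signatures (|P|; sorted positive RHS coefficients), sorted:
{ (2;()) ×2,  (2;(1)) ×4 }


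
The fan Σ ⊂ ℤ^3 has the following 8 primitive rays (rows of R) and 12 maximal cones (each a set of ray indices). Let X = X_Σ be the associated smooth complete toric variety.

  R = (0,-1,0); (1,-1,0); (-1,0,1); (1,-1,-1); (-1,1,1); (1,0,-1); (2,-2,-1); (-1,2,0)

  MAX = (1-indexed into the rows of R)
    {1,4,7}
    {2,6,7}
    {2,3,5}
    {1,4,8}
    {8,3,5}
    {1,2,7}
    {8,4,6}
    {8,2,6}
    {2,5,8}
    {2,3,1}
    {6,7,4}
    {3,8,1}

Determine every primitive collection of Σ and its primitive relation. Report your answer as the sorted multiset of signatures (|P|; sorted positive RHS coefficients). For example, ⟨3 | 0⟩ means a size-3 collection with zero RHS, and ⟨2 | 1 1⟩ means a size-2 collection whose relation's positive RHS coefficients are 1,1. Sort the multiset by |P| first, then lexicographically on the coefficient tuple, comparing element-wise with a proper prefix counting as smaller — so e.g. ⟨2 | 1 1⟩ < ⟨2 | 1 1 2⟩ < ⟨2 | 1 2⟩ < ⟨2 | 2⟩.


Δ(Σ) — 8 vertices, 12 min non-faces:

  P = {3,6}:  v_{3} + v_{6} = 0  so sig = ⟨2 | 0⟩
  P = {4,5}:  v_{4} + v_{5} = 0  so sig = ⟨2 | 0⟩
  P = {1,5}:  v_{1} + v_{5} = v_{3}  so sig = ⟨2 | 1⟩
  P = {1,6}:  v_{1} + v_{6} = v_{4}  so sig = ⟨2 | 1⟩
  P = {2,4}:  v_{2} + v_{4} = v_{7}  so sig = ⟨2 | 1⟩
  P = {3,4}:  v_{3} + v_{4} = v_{1}  so sig = ⟨2 | 1⟩
  P = {5,7}:  v_{5} + v_{7} = v_{2}  so sig = ⟨2 | 1⟩
  P = {7,8}:  v_{7} + v_{8} = v_{6}  so sig = ⟨2 | 1⟩
  P = {3,7}:  v_{3} + v_{7} = v_{1} + v_{2}  so sig = ⟨2 | 1 1⟩
  P = {5,6}:  v_{5} + v_{6} = v_{2} + v_{8}  so sig = ⟨2 | 1 1⟩
  P = {1,2,8}:  v_{1} + v_{2} + v_{8} = 0  so sig = ⟨3 | 0⟩
  P = {2,3,8}:  v_{2} + v_{3} + v_{8} = v_{5}  so sig = ⟨3 | 1⟩

Sorted signature multiset PRS(X):
[⟨2 | 0⟩, ⟨2 | 0⟩, ⟨2 | 1⟩, ⟨2 | 1⟩, ⟨2 | 1⟩, ⟨2 | 1⟩, ⟨2 | 1⟩, ⟨2 | 1⟩, ⟨2 | 1 1⟩, ⟨2 | 1 1⟩, ⟨3 | 0⟩, ⟨3 | 1⟩]


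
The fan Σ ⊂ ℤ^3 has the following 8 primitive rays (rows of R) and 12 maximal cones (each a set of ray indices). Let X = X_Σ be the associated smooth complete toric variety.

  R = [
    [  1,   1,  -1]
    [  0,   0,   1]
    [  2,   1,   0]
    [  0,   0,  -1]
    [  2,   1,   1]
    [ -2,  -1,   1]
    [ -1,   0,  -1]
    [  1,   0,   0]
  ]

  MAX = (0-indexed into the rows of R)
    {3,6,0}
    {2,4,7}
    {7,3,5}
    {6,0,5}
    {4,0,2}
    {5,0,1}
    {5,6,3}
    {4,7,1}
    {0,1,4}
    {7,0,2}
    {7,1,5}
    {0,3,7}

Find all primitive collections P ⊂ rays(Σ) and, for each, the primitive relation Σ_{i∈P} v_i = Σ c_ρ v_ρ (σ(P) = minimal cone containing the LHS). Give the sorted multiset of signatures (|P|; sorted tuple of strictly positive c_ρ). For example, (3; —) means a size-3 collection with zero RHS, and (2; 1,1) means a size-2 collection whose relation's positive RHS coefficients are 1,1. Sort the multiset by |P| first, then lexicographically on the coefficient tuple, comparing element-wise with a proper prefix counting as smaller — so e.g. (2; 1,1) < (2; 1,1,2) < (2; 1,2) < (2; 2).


Primitive collections (14):

  {1,3}:  v_{1} + v_{3} = 0  so sig = (2; —)
  {1,2}:  v_{1} + v_{2} = v_{4}  so sig = (2; 1)
  {2,5}:  v_{2} + v_{5} = v_{1}  so sig = (2; 1)
  {2,6}:  v_{2} + v_{6} = v_{0}  so sig = (2; 1)
  {3,4}:  v_{3} + v_{4} = v_{2}  so sig = (2; 1)
  {6,7}:  v_{6} + v_{7} = v_{3}  so sig = (2; 1)
  {1,6}:  v_{1} + v_{6} = v_{0} + v_{5}  so sig = (2; 1,1)
  {2,3}:  v_{2} + v_{3} = v_{0} + v_{7}  so sig = (2; 1,1)
  {4,6}:  v_{4} + v_{6} = v_{0} + v_{1}  so sig = (2; 1,1)
  {4,5}:  v_{4} + v_{5} = 2·v_{1}  so sig = (2; 2)
  {0,5,7}:  v_{0} + v_{5} + v_{7} = 0  so sig = (3; —)
  {0,1,7}:  v_{0} + v_{1} + v_{7} = v_{2}  so sig = (3; 1)
  {0,3,5}:  v_{0} + v_{3} + v_{5} = v_{6}  so sig = (3; 1)
  {0,4,7}:  v_{0} + v_{4} + v_{7} = 2·v_{2}  so sig = (3; 2)

Signatures (|P|; sorted positive RHS coefficients), sorted:
[(2; —), (2; 1), (2; 1), (2; 1), (2; 1), (2; 1), (2; 1,1), (2; 1,1), (2; 1,1), (2; 2), (3; —), (3; 1), (3; 1), (3; 2)]


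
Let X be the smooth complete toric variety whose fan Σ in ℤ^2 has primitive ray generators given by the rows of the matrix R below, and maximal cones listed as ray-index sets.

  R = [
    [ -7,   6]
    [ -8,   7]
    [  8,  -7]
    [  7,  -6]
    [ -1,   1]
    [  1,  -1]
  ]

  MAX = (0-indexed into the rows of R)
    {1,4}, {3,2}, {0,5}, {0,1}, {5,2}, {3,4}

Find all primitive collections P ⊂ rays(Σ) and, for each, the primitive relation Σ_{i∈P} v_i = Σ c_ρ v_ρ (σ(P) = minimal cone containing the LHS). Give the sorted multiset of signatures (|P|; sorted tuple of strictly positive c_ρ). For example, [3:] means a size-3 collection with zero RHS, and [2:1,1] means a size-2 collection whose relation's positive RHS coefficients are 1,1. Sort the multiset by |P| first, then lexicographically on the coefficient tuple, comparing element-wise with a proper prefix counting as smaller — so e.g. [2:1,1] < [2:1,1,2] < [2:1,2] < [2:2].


9 minimal non-faces of Δ(Σ) (on 6 rays):

  P = {0,3}:  v_{0} + v_{3} = 0  ⟹  sig = [2:]
  P = {1,2}:  v_{1} + v_{2} = 0  ⟹  sig = [2:]
  P = {4,5}:  v_{4} + v_{5} = 0  ⟹  sig = [2:]
  P = {0,2}:  v_{0} + v_{2} = v_{5}  ⟹  sig = [2:1]
  P = {0,4}:  v_{0} + v_{4} = v_{1}  ⟹  sig = [2:1]
  P = {1,3}:  v_{1} + v_{3} = v_{4}  ⟹  sig = [2:1]
  P = {1,5}:  v_{1} + v_{5} = v_{0}  ⟹  sig = [2:1]
  P = {2,4}:  v_{2} + v_{4} = v_{3}  ⟹  sig = [2:1]
  P = {3,5}:  v_{3} + v_{5} = v_{2}  ⟹  sig = [2:1]

Signatures (|P|; sorted positive RHS coefficients), sorted:
{ [2:] ×3,  [2:1] ×6 }


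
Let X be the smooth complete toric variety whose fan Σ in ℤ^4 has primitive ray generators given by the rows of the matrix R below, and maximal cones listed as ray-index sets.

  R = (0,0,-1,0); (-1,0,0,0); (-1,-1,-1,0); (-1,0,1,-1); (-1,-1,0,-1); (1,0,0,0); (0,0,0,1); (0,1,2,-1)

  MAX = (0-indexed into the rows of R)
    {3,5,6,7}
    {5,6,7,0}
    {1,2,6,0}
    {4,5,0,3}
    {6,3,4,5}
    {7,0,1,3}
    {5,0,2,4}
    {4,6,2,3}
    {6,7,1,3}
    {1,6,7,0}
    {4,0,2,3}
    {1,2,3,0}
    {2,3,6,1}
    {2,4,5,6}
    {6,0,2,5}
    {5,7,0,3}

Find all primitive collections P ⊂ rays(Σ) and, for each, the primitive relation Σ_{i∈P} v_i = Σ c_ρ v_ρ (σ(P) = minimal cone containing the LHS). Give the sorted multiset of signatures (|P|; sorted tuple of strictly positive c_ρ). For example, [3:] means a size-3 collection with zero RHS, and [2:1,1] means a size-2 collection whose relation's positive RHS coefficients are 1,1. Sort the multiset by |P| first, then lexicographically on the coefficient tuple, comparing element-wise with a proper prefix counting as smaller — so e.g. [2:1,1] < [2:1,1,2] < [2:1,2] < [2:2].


Σ has 7 primitive collections:

  P={1,5}:  v_{1} + v_{5} = 0 — sig = [2:]
  P={2,7}:  v_{2} + v_{7} = v_{3} — sig = [2:1]
  P={1,4}:  v_{1} + v_{4} = v_{2} + v_{3} — sig = [2:1,1]
  P={4,7}:  v_{4} + v_{7} = 2·v_{3} + v_{5} — sig = [2:1,2]
  P={0,3,6}:  v_{0} + v_{3} + v_{6} = v_{1} — sig = [3:1]
  P={0,4,6}:  v_{0} + v_{4} + v_{6} = v_{2} — sig = [3:1]
  P={2,3,5}:  v_{2} + v_{3} + v_{5} = v_{4} — sig = [3:1]

Sorted signature multiset PRS(X):
[[2:], [2:1], [2:1,1], [2:1,2], [3:1], [3:1], [3:1]]


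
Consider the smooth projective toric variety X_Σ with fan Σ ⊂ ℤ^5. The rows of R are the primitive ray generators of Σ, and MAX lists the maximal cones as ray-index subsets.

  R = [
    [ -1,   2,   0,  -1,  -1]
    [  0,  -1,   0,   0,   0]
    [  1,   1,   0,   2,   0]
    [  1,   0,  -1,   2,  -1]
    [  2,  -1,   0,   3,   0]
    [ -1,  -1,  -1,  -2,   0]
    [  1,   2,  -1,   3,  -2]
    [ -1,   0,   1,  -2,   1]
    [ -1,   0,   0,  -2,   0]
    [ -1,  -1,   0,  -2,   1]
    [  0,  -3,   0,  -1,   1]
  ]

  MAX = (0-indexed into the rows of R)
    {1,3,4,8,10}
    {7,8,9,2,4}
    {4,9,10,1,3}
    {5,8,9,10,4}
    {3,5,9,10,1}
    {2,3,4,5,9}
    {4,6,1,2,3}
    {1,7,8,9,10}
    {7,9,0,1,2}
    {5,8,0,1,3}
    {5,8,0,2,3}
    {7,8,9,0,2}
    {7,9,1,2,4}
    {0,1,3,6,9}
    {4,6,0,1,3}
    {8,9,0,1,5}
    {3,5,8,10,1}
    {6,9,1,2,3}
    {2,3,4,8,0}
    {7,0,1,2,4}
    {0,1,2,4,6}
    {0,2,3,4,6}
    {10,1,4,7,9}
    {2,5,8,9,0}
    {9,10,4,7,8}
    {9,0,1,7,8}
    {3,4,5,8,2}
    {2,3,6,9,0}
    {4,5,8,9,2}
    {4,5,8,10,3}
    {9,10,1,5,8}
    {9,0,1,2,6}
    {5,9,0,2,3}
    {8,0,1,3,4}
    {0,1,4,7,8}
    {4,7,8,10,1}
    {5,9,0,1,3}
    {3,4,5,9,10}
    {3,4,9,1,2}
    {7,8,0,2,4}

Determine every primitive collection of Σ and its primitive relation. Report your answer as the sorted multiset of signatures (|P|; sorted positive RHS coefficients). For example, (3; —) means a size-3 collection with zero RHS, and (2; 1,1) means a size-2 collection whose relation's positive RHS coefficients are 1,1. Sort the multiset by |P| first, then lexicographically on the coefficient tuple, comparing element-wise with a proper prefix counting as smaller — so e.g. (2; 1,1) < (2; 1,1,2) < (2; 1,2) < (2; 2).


Minimal non-faces — 17 found among 11 rays, 40 max cones:

  P = {3,7}:  v_{3} + v_{7} = 0  →  sig = (2; —)
  P = {0,10}:  v_{0} + v_{10} = v_{1} + v_{8}  →  sig = (2; 1,1)
  P = {2,10}:  v_{2} + v_{10} = v_{4} + v_{9}  →  sig = (2; 1,1)
  P = {5,7}:  v_{5} + v_{7} = v_{8} + v_{9}  →  sig = (2; 1,1)
  P = {6,8}:  v_{6} + v_{8} = v_{0} + v_{3}  →  sig = (2; 1,1)
  P = {6,10}:  v_{6} + v_{10} = v_{1} + v_{3}  →  sig = (2; 1,1)
  P = {6,7}:  v_{6} + v_{7} = v_{0} + v_{1} + v_{2}  →  sig = (2; 1,1,1)
  P = {5,6}:  v_{5} + v_{6} = v_{0} + 2·v_{3} + v_{9}  →  sig = (2; 1,1,2)
  P = {0,4,9}:  v_{0} + v_{4} + v_{9} = 0  →  sig = (3; —)
  P = {1,2,8}:  v_{1} + v_{2} + v_{8} = 0  →  sig = (3; —)
  P = {3,8,9}:  v_{3} + v_{8} + v_{9} = v_{5}  →  sig = (3; 1)
  P = {0,4,5}:  v_{0} + v_{4} + v_{5} = v_{3} + v_{8}  →  sig = (3; 1,1)
  P = {1,2,5}:  v_{1} + v_{2} + v_{5} = v_{3} + v_{9}  →  sig = (3; 1,1)
  P = {1,4,5}:  v_{1} + v_{4} + v_{5} = v_{3} + v_{10}  →  sig = (3; 1,1)
  P = {4,6,9}:  v_{4} + v_{6} + v_{9} = v_{1} + v_{2} + v_{3}  →  sig = (3; 1,1,1)
  P = {0,1,2,3}:  v_{0} + v_{1} + v_{2} + v_{3} = v_{6}  →  sig = (4; 1)
  P = {1,4,8,9}:  v_{1} + v_{4} + v_{8} + v_{9} = v_{10}  →  sig = (4; 1)

Hence PRS(X_Σ) =
{ (2; —),  (2; 1,1) ×5,  (2; 1,1,1),  (2; 1,1,2),  (3; —) ×2,  (3; 1),  (3; 1,1) ×3,  (3; 1,1,1),  (4; 1) ×2 }
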